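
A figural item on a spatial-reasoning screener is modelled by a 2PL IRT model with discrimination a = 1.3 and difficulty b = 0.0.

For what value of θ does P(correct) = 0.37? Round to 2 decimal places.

P(θ) = 1 / (1 + exp(−a(θ − b)))
logit = ln(0.3700/0.6300) = -0.5322
θ = b + logit/(a) = 0.0 + (-0.5322)/1.3000 = -0.4094

-0.41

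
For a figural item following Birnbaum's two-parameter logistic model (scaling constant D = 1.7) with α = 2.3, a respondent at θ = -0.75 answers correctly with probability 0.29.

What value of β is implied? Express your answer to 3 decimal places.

P(θ) = 1 / (1 + exp(−D·α(θ − β)))
logit(0.29) = ln(0.29/0.71) = -0.8954
β = θ − logit/(1.7·α) = -0.75 − (-0.8954)/3.9100 = -0.5210

-0.521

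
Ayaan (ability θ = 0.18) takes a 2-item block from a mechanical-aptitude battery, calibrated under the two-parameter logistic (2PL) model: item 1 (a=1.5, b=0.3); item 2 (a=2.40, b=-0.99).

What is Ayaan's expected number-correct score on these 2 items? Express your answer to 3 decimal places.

P(θ) = 1 / (1 + exp(−a(θ − b)))
P_1 = 1/(1+e^{0.1800}) = 0.4551
P_2 = 1/(1+e^{-2.8080}) = 0.9431
E[score] = 0.4551 + 0.9431 = 1.3982

1.398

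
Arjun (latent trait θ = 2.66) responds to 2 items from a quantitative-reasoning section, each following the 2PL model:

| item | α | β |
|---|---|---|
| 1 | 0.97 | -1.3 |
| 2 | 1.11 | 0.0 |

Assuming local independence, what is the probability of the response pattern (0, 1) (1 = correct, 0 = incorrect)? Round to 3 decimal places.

0.020

P(θ) = 1 / (1 + exp(−α(θ − β)))
P_1 = 1/(1+e^{-3.8412}) = 0.9790
P_2 = 1/(1+e^{-2.9526}) = 0.9504
L = (1−P_1) × P_2 = 0.0210 × 0.9504 = 0.01997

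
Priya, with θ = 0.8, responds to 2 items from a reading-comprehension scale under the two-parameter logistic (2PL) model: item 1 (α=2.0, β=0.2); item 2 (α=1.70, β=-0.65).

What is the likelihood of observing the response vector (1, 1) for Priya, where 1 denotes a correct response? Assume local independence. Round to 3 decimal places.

P(θ) = 1 / (1 + exp(−α(θ − β)))
P_1 = 1/(1+e^{-1.2000}) = 0.7685
P_2 = 1/(1+e^{-2.4650}) = 0.9217
L = P_1 × P_2 = 0.7685 × 0.9217 = 0.70831

0.708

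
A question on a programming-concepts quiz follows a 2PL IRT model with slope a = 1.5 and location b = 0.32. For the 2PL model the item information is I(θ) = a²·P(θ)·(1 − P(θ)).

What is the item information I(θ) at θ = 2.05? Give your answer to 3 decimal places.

P = 1/(1+e^{-2.5950}) = 0.9305
P(1−P) = 0.9305 × 0.0695 = 0.0646
I = a² × P(1−P) = 1.5² × 0.0646 = 0.14543

0.145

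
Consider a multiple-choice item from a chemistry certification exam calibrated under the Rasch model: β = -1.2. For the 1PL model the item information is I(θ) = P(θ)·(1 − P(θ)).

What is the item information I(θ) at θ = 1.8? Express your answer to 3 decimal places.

0.045

P = 1/(1+e^{-3.0000}) = 0.9526
P(1−P) = 0.9526 × 0.0474 = 0.0452
I = P(1−P) = 0.04518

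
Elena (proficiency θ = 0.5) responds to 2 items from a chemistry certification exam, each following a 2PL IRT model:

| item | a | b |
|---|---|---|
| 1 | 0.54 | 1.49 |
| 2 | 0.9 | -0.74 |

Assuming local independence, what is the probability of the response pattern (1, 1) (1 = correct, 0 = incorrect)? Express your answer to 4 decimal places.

0.2783

P(θ) = 1 / (1 + exp(−a(θ − b)))
P_1 = 1/(1+e^{0.5346}) = 0.3694
P_2 = 1/(1+e^{-1.1160}) = 0.7532
L = P_1 × P_2 = 0.3694 × 0.7532 = 0.27828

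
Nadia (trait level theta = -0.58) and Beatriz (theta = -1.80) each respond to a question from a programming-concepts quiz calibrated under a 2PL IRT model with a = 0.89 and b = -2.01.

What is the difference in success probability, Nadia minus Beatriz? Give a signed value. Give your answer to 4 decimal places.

P(theta) = 1 / (1 + exp(−a(theta − b)))
P(Nadia) = 0.7812  [exponent 1.2727]
P(Beatriz) = 0.5466  [exponent 0.1869]
Difference = 0.7812 − 0.5466 = 0.2346

0.2346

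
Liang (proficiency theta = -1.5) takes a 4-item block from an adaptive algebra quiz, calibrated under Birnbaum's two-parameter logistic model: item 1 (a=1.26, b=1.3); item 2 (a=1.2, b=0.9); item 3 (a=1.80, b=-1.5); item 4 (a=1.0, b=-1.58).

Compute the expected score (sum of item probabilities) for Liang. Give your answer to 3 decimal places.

P(theta) = 1 / (1 + exp(−a(theta − b)))
P_1 = 1/(1+e^{3.5280}) = 0.0285
P_2 = 1/(1+e^{2.8800}) = 0.0532
P_3 = 1/(1+e^{0.0000}) = 0.5000
P_4 = 1/(1+e^{-0.0800}) = 0.5200
E[score] = 0.0285 + 0.0532 + 0.5000 + 0.5200 = 1.1017

1.102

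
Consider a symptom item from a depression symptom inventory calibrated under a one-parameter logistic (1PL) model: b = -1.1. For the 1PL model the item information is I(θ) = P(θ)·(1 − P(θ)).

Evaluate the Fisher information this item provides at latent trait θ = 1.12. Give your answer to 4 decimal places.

P = 1/(1+e^{-2.2200}) = 0.9020
P(1−P) = 0.9020 × 0.0980 = 0.0884
I = P(1−P) = 0.08837

0.0884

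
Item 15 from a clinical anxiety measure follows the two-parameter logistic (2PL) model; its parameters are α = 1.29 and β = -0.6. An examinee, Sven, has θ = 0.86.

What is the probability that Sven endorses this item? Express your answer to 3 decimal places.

0.868

P(θ) = 1 / (1 + exp(−α(θ − β)))
Exponent: 1.29 × (0.86 − (-0.6)) = 1.8834
1/(1 + e^{-1.8834}) = 0.8680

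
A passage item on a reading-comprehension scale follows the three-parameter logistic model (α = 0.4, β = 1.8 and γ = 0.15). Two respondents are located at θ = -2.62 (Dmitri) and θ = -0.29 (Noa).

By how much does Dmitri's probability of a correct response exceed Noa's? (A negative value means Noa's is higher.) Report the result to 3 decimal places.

P(θ) = γ + (1 − γ) · 1 / (1 + exp(−α(θ − β)))
P(Dmitri) = 0.2739  [exponent -1.7680]
P(Noa) = 0.4070  [exponent -0.8360]
Difference = 0.2739 − 0.4070 = -0.1331

-0.133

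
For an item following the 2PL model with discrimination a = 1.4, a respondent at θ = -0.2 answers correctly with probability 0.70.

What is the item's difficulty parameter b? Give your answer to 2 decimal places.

-0.81

P(θ) = 1 / (1 + exp(−a(θ − b)))
logit(0.70) = ln(0.70/0.30) = 0.8473
b = θ − logit/(a) = -0.2 − 0.8473/1.4000 = -0.8052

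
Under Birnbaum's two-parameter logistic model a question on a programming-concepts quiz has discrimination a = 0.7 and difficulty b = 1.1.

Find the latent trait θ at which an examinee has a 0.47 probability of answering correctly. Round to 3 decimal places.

P(θ) = 1 / (1 + exp(−a(θ − b)))
logit = ln(0.4700/0.5300) = -0.1201
θ = b + logit/(a) = 1.1 + (-0.1201)/0.7000 = 0.9284

0.928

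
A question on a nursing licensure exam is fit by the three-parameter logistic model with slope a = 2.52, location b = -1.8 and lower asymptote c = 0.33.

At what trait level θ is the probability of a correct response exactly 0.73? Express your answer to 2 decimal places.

-1.64

P(θ) = c + (1 − c) · 1 / (1 + exp(−a(θ − b)))
Remove guessing floor: (0.73 − 0.33)/(1 − 0.33) = 0.5970
logit = ln(0.5970/0.4030) = 0.3930
θ = b + logit/(a) = -1.8 + 0.3930/2.5200 = -1.6440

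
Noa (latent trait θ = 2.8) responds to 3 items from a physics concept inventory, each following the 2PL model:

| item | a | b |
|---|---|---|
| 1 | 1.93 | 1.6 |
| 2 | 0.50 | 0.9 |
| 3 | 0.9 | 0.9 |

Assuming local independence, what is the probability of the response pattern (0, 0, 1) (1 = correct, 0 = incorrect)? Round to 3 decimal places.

0.021

P(θ) = 1 / (1 + exp(−a(θ − b)))
P_1 = 1/(1+e^{-2.3160}) = 0.9102
P_2 = 1/(1+e^{-0.9500}) = 0.7211
P_3 = 1/(1+e^{-1.7100}) = 0.8468
L = (1−P_1) × (1−P_2) × P_3 = 0.0898 × 0.2789 × 0.8468 = 0.02121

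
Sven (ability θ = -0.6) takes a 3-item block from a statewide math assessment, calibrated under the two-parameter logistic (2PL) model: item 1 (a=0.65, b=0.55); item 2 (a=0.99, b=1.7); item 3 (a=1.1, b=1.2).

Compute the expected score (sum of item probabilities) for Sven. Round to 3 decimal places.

P(θ) = 1 / (1 + exp(−a(θ − b)))
P_1 = 1/(1+e^{0.7475}) = 0.3214
P_2 = 1/(1+e^{2.2770}) = 0.0930
P_3 = 1/(1+e^{1.9800}) = 0.1213
E[score] = 0.3214 + 0.0930 + 0.1213 = 0.5357

0.536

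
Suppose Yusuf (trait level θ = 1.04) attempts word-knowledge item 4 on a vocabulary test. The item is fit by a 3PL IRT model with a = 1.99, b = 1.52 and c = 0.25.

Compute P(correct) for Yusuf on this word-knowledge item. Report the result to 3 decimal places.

P(θ) = c + (1 − c) · 1 / (1 + exp(−a(θ − b)))
Exponent: 1.99 × (1.04 − 1.52) = -0.9552
1/(1 + e^{0.9552}) = 0.2778
P = 0.25 + 0.75 × 0.2778 = 0.4584

0.458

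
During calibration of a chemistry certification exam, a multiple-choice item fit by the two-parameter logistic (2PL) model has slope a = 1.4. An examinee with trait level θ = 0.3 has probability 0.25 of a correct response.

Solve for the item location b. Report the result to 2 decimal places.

1.08

P(θ) = 1 / (1 + exp(−a(θ − b)))
logit(0.25) = ln(0.25/0.75) = -1.0986
b = θ − logit/(a) = 0.3 − (-1.0986)/1.4000 = 1.0847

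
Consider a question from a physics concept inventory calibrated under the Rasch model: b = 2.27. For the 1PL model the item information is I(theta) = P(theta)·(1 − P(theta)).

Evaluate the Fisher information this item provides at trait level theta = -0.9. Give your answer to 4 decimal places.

0.0387

P = 1/(1+e^{3.1700}) = 0.0403
P(1−P) = 0.0403 × 0.9597 = 0.0387
I = P(1−P) = 0.03869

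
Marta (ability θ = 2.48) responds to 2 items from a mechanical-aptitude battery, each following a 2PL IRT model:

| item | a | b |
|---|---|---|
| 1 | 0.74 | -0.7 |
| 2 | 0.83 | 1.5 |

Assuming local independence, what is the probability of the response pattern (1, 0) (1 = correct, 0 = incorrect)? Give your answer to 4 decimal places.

0.2805

P(θ) = 1 / (1 + exp(−a(θ − b)))
P_1 = 1/(1+e^{-2.3532}) = 0.9132
P_2 = 1/(1+e^{-0.8134}) = 0.6928
L = P_1 × (1−P_2) = 0.9132 × 0.3072 = 0.28050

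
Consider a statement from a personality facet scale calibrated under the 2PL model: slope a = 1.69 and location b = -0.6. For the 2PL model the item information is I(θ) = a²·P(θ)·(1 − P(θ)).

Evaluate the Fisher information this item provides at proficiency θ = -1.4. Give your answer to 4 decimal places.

0.4664

P = 1/(1+e^{1.3520}) = 0.2055
P(1−P) = 0.2055 × 0.7945 = 0.1633
I = a² × P(1−P) = 1.69² × 0.1633 = 0.46639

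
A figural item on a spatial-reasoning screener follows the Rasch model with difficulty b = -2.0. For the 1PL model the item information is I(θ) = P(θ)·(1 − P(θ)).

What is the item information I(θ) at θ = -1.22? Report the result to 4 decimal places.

P = 1/(1+e^{-0.7800}) = 0.6857
P(1−P) = 0.6857 × 0.3143 = 0.2155
I = P(1−P) = 0.21552

0.2155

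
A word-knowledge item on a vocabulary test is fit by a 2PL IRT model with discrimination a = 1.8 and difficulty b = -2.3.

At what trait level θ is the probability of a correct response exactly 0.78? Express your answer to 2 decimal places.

-1.60

P(θ) = 1 / (1 + exp(−a(θ − b)))
logit = ln(0.7800/0.2200) = 1.2657
θ = b + logit/(a) = -2.3 + 1.2657/1.8000 = -1.5969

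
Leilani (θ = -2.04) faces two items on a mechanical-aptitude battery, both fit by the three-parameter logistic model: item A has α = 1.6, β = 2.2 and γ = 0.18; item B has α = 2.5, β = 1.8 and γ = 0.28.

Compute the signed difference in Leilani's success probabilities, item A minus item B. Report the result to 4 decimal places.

P(θ) = γ + (1 − γ) · 1 / (1 + exp(−α(θ − β)))
P_A = 0.1809
P_B = 0.2800
P_A − P_B = -0.0991

-0.0991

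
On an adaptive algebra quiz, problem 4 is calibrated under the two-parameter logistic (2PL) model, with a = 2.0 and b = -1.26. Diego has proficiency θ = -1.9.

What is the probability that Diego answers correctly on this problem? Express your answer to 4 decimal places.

0.2176

P(θ) = 1 / (1 + exp(−a(θ − b)))
Exponent: 2.0 × (-1.9 − (-1.26)) = -1.2800
1/(1 + e^{1.2800}) = 0.2176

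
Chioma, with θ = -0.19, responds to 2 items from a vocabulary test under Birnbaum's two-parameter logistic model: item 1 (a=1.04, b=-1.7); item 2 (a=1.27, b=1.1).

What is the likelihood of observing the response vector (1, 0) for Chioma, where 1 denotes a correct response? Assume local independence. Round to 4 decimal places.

0.6932

P(θ) = 1 / (1 + exp(−a(θ − b)))
P_1 = 1/(1+e^{-1.5704}) = 0.8278
P_2 = 1/(1+e^{1.6383}) = 0.1627
L = P_1 × (1−P_2) = 0.8278 × 0.8373 = 0.69315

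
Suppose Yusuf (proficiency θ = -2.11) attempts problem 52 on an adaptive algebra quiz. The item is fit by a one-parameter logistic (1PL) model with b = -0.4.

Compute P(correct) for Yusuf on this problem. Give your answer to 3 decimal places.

0.153

P(θ) = 1 / (1 + exp(−(θ − b)))
Exponent: (-2.11 − (-0.4)) = -1.7100
1/(1 + e^{1.7100}) = 0.1532
P = 0.1532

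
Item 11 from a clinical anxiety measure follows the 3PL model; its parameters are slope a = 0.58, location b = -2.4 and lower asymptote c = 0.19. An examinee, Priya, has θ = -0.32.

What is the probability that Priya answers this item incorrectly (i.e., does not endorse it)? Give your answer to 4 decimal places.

0.1866

P(θ) = c + (1 − c) · 1 / (1 + exp(−a(θ − b)))
Exponent: 0.58 × (-0.32 − (-2.4)) = 1.2064
1/(1 + e^{-1.2064}) = 0.7697
P = 0.19 + 0.81 × 0.7697 = 0.8134
P(incorrect) = 1 − 0.8134 = 0.1866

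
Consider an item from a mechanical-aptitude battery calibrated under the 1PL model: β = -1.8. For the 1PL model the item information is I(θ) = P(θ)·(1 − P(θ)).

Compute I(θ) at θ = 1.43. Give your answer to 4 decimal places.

0.0366

P = 1/(1+e^{-3.2300}) = 0.9619
P(1−P) = 0.9619 × 0.0381 = 0.0366
I = P(1−P) = 0.03660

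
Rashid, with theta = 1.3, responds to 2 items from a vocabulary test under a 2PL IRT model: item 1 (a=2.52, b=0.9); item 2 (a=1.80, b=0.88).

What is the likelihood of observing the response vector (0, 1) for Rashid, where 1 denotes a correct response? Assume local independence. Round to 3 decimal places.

P(theta) = 1 / (1 + exp(−a(theta − b)))
P_1 = 1/(1+e^{-1.0080}) = 0.7326
P_2 = 1/(1+e^{-0.7560}) = 0.6805
L = (1−P_1) × P_2 = 0.2674 × 0.6805 = 0.18194

0.182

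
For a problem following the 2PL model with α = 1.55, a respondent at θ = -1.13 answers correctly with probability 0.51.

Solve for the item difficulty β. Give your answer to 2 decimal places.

-1.16

P(θ) = 1 / (1 + exp(−α(θ − β)))
logit(0.51) = ln(0.51/0.49) = 0.0400
β = θ − logit/(α) = -1.13 − 0.0400/1.5500 = -1.1558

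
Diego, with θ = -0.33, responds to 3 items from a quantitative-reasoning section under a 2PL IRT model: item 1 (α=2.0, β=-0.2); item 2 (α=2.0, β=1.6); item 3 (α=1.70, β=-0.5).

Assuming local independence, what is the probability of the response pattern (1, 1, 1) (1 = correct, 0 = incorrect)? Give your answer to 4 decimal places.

P(θ) = 1 / (1 + exp(−α(θ − β)))
P_1 = 1/(1+e^{0.2600}) = 0.4354
P_2 = 1/(1+e^{3.8600}) = 0.0206
P_3 = 1/(1+e^{-0.2890}) = 0.5718
L = P_1 × P_2 × P_3 = 0.4354 × 0.0206 × 0.5718 = 0.00514

0.0051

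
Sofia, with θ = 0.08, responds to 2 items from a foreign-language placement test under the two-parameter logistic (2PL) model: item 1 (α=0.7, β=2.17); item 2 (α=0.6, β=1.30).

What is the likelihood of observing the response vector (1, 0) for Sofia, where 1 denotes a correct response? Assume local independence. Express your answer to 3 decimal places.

P(θ) = 1 / (1 + exp(−α(θ − β)))
P_1 = 1/(1+e^{1.4630}) = 0.1880
P_2 = 1/(1+e^{0.7320}) = 0.3248
L = P_1 × (1−P_2) = 0.1880 × 0.6752 = 0.12695

0.127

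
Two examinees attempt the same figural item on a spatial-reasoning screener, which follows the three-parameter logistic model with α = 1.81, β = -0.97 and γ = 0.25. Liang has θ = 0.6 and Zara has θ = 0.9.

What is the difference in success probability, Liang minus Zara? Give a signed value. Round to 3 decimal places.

-0.017

P(θ) = γ + (1 − γ) · 1 / (1 + exp(−α(θ − β)))
P(Liang) = 0.9587  [exponent 2.8417]
P(Zara) = 0.9754  [exponent 3.3847]
Difference = 0.9587 − 0.9754 = -0.0168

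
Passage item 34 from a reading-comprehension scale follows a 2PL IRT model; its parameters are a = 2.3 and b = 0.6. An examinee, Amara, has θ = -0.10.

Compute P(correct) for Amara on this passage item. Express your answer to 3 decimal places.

0.167

P(θ) = 1 / (1 + exp(−a(θ − b)))
Exponent: 2.3 × (-0.10 − 0.6) = -1.6100
1/(1 + e^{1.6100}) = 0.1666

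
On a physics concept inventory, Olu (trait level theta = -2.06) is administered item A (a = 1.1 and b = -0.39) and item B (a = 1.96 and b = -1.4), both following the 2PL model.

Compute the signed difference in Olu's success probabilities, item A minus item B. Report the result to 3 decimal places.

-0.078

P(theta) = 1 / (1 + exp(−a(theta − b)))
P_A = 0.1374
P_B = 0.2152
P_A − P_B = -0.0778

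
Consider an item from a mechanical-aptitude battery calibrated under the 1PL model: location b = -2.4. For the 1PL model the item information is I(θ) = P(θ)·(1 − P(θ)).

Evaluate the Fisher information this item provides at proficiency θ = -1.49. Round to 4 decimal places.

P = 1/(1+e^{-0.9100}) = 0.7130
P(1−P) = 0.7130 × 0.2870 = 0.2046
I = P(1−P) = 0.20463

0.2046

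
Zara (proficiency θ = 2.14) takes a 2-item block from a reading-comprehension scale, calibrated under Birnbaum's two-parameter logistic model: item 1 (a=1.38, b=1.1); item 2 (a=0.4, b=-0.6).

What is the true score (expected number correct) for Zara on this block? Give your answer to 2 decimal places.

P(θ) = 1 / (1 + exp(−a(θ − b)))
P_1 = 1/(1+e^{-1.4352}) = 0.8077
P_2 = 1/(1+e^{-1.0960}) = 0.7495
E[score] = 0.8077 + 0.7495 = 1.5572

1.56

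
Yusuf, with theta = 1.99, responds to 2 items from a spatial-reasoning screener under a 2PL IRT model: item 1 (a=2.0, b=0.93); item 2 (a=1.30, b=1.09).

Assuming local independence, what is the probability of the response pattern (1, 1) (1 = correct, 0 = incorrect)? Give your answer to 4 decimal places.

P(theta) = 1 / (1 + exp(−a(theta − b)))
P_1 = 1/(1+e^{-2.1200}) = 0.8928
P_2 = 1/(1+e^{-1.1700}) = 0.7631
L = P_1 × P_2 = 0.8928 × 0.7631 = 0.68136

0.6814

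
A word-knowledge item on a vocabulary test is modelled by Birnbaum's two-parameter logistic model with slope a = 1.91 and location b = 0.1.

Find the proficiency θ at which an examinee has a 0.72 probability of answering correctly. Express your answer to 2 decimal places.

P(θ) = 1 / (1 + exp(−a(θ − b)))
logit = ln(0.7200/0.2800) = 0.9445
θ = b + logit/(a) = 0.1 + 0.9445/1.9100 = 0.5945

0.59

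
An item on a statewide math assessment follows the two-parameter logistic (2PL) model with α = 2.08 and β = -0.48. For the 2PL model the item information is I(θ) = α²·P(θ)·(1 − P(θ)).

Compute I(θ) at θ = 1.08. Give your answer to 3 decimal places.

P = 1/(1+e^{-3.2448}) = 0.9625
P(1−P) = 0.9625 × 0.0375 = 0.0361
I = α² × P(1−P) = 2.08² × 0.0361 = 0.15621

0.156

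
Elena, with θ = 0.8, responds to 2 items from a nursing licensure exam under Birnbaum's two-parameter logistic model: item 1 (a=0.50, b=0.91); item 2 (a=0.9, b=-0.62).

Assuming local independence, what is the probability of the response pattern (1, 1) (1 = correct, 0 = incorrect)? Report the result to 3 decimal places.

0.380

P(θ) = 1 / (1 + exp(−a(θ − b)))
P_1 = 1/(1+e^{0.0550}) = 0.4863
P_2 = 1/(1+e^{-1.2780}) = 0.7821
L = P_1 × P_2 = 0.4863 × 0.7821 = 0.38030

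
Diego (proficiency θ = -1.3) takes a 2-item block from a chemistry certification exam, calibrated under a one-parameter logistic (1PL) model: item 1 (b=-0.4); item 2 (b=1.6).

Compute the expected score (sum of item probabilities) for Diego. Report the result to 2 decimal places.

0.34

P(θ) = 1 / (1 + exp(−(θ − b)))
P_1 = 1/(1+e^{0.9000}) = 0.2891
P_2 = 1/(1+e^{2.9000}) = 0.0522
E[score] = 0.2891 + 0.0522 = 0.3412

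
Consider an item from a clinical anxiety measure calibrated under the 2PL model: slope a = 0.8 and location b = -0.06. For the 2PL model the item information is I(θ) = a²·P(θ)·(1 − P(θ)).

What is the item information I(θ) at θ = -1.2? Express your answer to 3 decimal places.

0.131

P = 1/(1+e^{0.9120}) = 0.2866
P(1−P) = 0.2866 × 0.7134 = 0.2045
I = a² × P(1−P) = 0.8² × 0.2045 = 0.13085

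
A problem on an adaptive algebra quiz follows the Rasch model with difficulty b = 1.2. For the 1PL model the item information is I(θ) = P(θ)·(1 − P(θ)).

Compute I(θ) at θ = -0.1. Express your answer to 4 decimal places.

0.1683

P = 1/(1+e^{1.3000}) = 0.2142
P(1−P) = 0.2142 × 0.7858 = 0.1683
I = P(1−P) = 0.16830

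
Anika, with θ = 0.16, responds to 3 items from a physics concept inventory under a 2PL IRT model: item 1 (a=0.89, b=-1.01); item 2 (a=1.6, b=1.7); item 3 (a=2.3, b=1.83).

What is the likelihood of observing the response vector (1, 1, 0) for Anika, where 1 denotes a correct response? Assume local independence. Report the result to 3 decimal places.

0.057

P(θ) = 1 / (1 + exp(−a(θ − b)))
P_1 = 1/(1+e^{-1.0413}) = 0.7391
P_2 = 1/(1+e^{2.4640}) = 0.0784
P_3 = 1/(1+e^{3.8410}) = 0.0210
L = P_1 × P_2 × (1−P_3) = 0.7391 × 0.0784 × 0.9790 = 0.05674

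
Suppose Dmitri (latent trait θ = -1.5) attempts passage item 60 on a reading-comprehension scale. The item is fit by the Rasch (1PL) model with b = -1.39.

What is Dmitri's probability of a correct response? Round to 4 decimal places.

0.4725

P(θ) = 1 / (1 + exp(−(θ − b)))
Exponent: (-1.5 − (-1.39)) = -0.1100
1/(1 + e^{0.1100}) = 0.4725
P = 0.4725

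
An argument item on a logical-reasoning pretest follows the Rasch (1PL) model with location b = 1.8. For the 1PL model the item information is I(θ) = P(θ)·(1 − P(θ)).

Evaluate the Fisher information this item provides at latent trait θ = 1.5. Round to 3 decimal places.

P = 1/(1+e^{0.3000}) = 0.4256
P(1−P) = 0.4256 × 0.5744 = 0.2445
I = P(1−P) = 0.24446

0.244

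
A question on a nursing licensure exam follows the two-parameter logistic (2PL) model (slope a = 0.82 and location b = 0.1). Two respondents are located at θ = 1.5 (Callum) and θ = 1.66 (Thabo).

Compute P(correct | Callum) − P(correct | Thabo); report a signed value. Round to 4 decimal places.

-0.0232

P(θ) = 1 / (1 + exp(−a(θ − b)))
P(Callum) = 0.7591  [exponent 1.1480]
P(Thabo) = 0.7823  [exponent 1.2792]
Difference = 0.7591 − 0.7823 = -0.0232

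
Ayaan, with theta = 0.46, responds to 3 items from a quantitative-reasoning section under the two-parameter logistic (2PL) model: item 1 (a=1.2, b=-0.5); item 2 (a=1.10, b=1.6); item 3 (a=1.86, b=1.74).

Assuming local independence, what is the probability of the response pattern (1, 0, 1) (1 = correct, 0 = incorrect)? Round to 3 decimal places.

P(theta) = 1 / (1 + exp(−a(theta − b)))
P_1 = 1/(1+e^{-1.1520}) = 0.7599
P_2 = 1/(1+e^{1.2540}) = 0.2220
P_3 = 1/(1+e^{2.3808}) = 0.0846
L = P_1 × (1−P_2) × P_3 = 0.7599 × 0.7780 × 0.0846 = 0.05004

0.050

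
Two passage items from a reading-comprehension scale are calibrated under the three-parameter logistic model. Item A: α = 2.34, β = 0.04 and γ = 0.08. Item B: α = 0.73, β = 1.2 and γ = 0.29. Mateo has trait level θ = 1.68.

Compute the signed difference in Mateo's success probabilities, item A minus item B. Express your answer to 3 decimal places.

P(θ) = γ + (1 − γ) · 1 / (1 + exp(−α(θ − β)))
P_A = 0.9806
P_B = 0.7066
P_A − P_B = 0.2740

0.274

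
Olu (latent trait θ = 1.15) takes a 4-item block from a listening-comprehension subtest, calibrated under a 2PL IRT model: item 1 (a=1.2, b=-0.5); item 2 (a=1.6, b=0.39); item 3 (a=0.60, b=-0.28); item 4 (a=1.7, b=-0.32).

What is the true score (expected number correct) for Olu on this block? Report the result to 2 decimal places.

3.28

P(θ) = 1 / (1 + exp(−a(θ − b)))
P_1 = 1/(1+e^{-1.9800}) = 0.8787
P_2 = 1/(1+e^{-1.2160}) = 0.7714
P_3 = 1/(1+e^{-0.8580}) = 0.7022
P_4 = 1/(1+e^{-2.4990}) = 0.9241
E[score] = 0.8787 + 0.7714 + 0.7022 + 0.9241 = 3.2764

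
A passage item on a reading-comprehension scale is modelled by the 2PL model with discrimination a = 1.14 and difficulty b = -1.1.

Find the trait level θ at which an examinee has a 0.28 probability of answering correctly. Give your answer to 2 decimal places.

-1.93

P(θ) = 1 / (1 + exp(−a(θ − b)))
logit = ln(0.2800/0.7200) = -0.9445
θ = b + logit/(a) = -1.1 + (-0.9445)/1.1400 = -1.9285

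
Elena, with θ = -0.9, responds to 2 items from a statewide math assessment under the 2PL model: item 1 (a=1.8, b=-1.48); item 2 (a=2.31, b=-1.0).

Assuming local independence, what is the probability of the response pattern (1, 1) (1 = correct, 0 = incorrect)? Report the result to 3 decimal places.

0.412

P(θ) = 1 / (1 + exp(−a(θ − b)))
P_1 = 1/(1+e^{-1.0440}) = 0.7396
P_2 = 1/(1+e^{-0.2310}) = 0.5575
L = P_1 × P_2 = 0.7396 × 0.5575 = 0.41233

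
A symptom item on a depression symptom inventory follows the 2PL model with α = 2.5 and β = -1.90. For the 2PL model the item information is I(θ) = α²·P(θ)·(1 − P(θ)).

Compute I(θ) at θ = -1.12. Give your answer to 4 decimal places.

P = 1/(1+e^{-1.9500}) = 0.8754
P(1−P) = 0.8754 × 0.1246 = 0.1090
I = α² × P(1−P) = 2.5² × 0.1090 = 0.68150

0.6815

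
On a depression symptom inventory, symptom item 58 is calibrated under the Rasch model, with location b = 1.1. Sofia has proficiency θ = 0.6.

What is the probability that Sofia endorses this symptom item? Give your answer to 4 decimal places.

0.3775

P(θ) = 1 / (1 + exp(−(θ − b)))
Exponent: (0.6 − 1.1) = -0.5000
1/(1 + e^{0.5000}) = 0.3775
P = 0.3775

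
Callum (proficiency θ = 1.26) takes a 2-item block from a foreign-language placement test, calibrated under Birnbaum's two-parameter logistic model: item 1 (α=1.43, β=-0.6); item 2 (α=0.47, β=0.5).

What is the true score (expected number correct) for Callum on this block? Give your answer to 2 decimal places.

1.52

P(θ) = 1 / (1 + exp(−α(θ − β)))
P_1 = 1/(1+e^{-2.6598}) = 0.9346
P_2 = 1/(1+e^{-0.3572}) = 0.5884
E[score] = 0.9346 + 0.5884 = 1.5230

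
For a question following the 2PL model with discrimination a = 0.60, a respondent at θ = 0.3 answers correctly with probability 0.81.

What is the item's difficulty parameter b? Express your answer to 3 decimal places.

P(θ) = 1 / (1 + exp(−a(θ − b)))
logit(0.81) = ln(0.81/0.19) = 1.4500
b = θ − logit/(a) = 0.3 − 1.4500/0.6000 = -2.1167

-2.117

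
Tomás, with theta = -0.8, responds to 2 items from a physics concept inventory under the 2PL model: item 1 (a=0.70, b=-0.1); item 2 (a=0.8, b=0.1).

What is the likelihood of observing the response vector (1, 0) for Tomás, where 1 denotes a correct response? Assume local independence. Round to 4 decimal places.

P(theta) = 1 / (1 + exp(−a(theta − b)))
P_1 = 1/(1+e^{0.4900}) = 0.3799
P_2 = 1/(1+e^{0.7200}) = 0.3274
L = P_1 × (1−P_2) = 0.3799 × 0.6726 = 0.25552

0.2555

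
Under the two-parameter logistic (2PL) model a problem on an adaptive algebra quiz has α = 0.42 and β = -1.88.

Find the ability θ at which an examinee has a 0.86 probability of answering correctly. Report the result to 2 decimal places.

2.44

P(θ) = 1 / (1 + exp(−α(θ − β)))
logit = ln(0.8600/0.1400) = 1.8153
θ = β + logit/(α) = -1.88 + 1.8153/0.4200 = 2.4421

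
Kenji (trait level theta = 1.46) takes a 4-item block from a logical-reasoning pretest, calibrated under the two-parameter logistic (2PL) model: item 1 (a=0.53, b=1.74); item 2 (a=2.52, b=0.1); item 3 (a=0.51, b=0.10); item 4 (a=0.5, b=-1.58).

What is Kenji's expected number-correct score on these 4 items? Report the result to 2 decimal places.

P(theta) = 1 / (1 + exp(−a(theta − b)))
P_1 = 1/(1+e^{0.1484}) = 0.4630
P_2 = 1/(1+e^{-3.4272}) = 0.9685
P_3 = 1/(1+e^{-0.6936}) = 0.6668
P_4 = 1/(1+e^{-1.5200}) = 0.8205
E[score] = 0.4630 + 0.9685 + 0.6668 + 0.8205 = 2.9188

2.92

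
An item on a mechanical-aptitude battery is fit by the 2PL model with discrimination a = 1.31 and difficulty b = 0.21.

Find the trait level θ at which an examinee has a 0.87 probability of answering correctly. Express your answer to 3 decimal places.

P(θ) = 1 / (1 + exp(−a(θ − b)))
logit = ln(0.8700/0.1300) = 1.9010
θ = b + logit/(a) = 0.21 + 1.9010/1.3100 = 1.6611

1.661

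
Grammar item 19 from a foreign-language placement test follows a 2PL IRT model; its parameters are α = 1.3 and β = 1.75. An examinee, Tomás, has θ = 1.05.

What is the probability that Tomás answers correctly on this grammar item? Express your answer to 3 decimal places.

P(θ) = 1 / (1 + exp(−α(θ − β)))
Exponent: 1.3 × (1.05 − 1.75) = -0.9100
1/(1 + e^{0.9100}) = 0.2870

0.287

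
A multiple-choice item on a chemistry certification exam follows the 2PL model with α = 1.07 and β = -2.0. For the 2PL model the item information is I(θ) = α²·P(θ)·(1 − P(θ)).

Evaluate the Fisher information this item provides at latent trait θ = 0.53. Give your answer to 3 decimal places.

P = 1/(1+e^{-2.7071}) = 0.9374
P(1−P) = 0.9374 × 0.0626 = 0.0586
I = α² × P(1−P) = 1.07² × 0.0586 = 0.06714

0.067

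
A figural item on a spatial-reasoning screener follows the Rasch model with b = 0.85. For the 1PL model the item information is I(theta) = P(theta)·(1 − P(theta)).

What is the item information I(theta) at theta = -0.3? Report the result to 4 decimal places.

P = 1/(1+e^{1.1500}) = 0.2405
P(1−P) = 0.2405 × 0.7595 = 0.1827
I = P(1−P) = 0.18265

0.1827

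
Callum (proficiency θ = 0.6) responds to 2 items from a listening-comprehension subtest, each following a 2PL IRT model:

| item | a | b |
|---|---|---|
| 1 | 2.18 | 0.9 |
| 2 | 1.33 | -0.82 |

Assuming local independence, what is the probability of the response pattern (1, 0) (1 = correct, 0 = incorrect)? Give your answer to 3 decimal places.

0.045

P(θ) = 1 / (1 + exp(−a(θ − b)))
P_1 = 1/(1+e^{0.6540}) = 0.3421
P_2 = 1/(1+e^{-1.8886}) = 0.8686
L = P_1 × (1−P_2) = 0.3421 × 0.1314 = 0.04495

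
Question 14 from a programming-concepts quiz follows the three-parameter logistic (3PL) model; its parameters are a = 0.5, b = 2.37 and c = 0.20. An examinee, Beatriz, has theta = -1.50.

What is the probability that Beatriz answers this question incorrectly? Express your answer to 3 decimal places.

0.699

P(theta) = c + (1 − c) · 1 / (1 + exp(−a(theta − b)))
Exponent: 0.5 × (-1.50 − 2.37) = -1.9350
1/(1 + e^{1.9350}) = 0.1262
P = 0.20 + 0.80 × 0.1262 = 0.3010
P(incorrect) = 1 − 0.3010 = 0.6990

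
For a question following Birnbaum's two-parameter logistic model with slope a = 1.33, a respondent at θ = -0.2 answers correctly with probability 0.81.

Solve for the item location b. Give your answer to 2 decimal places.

-1.29

P(θ) = 1 / (1 + exp(−a(θ − b)))
logit(0.81) = ln(0.81/0.19) = 1.4500
b = θ − logit/(a) = -0.2 − 1.4500/1.3300 = -1.2902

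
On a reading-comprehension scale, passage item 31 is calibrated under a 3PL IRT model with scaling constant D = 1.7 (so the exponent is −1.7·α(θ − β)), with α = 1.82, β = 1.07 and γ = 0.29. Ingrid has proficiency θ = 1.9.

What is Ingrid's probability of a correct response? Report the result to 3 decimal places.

0.949

P(θ) = γ + (1 − γ) · 1 / (1 + exp(−D·α(θ − β)))
Exponent: 1.7 × 1.82 × (1.9 − 1.07) = 2.5680
1/(1 + e^{-2.5680}) = 0.9288
P = 0.29 + 0.71 × 0.9288 = 0.9494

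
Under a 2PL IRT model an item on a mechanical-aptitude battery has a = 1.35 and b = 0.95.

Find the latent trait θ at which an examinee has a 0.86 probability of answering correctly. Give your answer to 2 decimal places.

P(θ) = 1 / (1 + exp(−a(θ − b)))
logit = ln(0.8600/0.1400) = 1.8153
θ = b + logit/(a) = 0.95 + 1.8153/1.3500 = 2.2947

2.29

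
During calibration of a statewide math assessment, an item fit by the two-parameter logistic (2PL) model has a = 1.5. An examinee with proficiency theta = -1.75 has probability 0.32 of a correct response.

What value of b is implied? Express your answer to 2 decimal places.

-1.25

P(theta) = 1 / (1 + exp(−a(theta − b)))
logit(0.32) = ln(0.32/0.68) = -0.7538
b = theta − logit/(a) = -1.75 − (-0.7538)/1.5000 = -1.2475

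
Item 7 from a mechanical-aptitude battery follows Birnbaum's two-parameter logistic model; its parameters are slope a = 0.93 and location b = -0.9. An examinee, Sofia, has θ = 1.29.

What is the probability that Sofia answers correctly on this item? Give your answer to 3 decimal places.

P(θ) = 1 / (1 + exp(−a(θ − b)))
Exponent: 0.93 × (1.29 − (-0.9)) = 2.0367
1/(1 + e^{-2.0367}) = 0.8846

0.885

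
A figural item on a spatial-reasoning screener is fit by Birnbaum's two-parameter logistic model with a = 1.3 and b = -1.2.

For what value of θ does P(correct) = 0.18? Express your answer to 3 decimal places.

P(θ) = 1 / (1 + exp(−a(θ − b)))
logit = ln(0.1800/0.8200) = -1.5163
θ = b + logit/(a) = -1.2 + (-1.5163)/1.3000 = -2.3664

-2.366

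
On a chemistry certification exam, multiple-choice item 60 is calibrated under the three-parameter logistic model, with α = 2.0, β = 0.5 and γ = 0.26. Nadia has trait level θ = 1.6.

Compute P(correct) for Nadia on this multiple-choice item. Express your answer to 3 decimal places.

P(θ) = γ + (1 − γ) · 1 / (1 + exp(−α(θ − β)))
Exponent: 2.0 × (1.6 − 0.5) = 2.2000
1/(1 + e^{-2.2000}) = 0.9002
P = 0.26 + 0.74 × 0.9002 = 0.9262

0.926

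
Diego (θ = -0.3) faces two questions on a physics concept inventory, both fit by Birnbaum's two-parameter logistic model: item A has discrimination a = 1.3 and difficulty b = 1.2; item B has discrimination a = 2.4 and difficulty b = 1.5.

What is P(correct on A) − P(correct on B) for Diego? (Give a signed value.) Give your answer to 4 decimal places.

0.1114

P(θ) = 1 / (1 + exp(−a(θ − b)))
P_A = 0.1246
P_B = 0.0131
P_A − P_B = 0.1114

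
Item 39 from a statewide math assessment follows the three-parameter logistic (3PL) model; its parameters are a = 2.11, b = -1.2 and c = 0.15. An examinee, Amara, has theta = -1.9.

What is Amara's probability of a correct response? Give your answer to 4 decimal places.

P(theta) = c + (1 − c) · 1 / (1 + exp(−a(theta − b)))
Exponent: 2.11 × (-1.9 − (-1.2)) = -1.4770
1/(1 + e^{1.4770}) = 0.1859
P = 0.15 + 0.85 × 0.1859 = 0.3080

0.3080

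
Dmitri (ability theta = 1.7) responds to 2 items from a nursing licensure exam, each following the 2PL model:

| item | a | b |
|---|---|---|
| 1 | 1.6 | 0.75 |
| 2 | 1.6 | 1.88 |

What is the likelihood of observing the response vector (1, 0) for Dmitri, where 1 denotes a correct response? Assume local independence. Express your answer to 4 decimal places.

0.4689

P(theta) = 1 / (1 + exp(−a(theta − b)))
P_1 = 1/(1+e^{-1.5200}) = 0.8205
P_2 = 1/(1+e^{0.2880}) = 0.4285
L = P_1 × (1−P_2) = 0.8205 × 0.5715 = 0.46894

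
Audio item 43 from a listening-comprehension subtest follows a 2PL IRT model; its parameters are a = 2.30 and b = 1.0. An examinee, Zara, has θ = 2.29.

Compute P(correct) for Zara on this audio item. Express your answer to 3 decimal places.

P(θ) = 1 / (1 + exp(−a(θ − b)))
Exponent: 2.30 × (2.29 − 1.0) = 2.9670
1/(1 + e^{-2.9670}) = 0.9511

0.951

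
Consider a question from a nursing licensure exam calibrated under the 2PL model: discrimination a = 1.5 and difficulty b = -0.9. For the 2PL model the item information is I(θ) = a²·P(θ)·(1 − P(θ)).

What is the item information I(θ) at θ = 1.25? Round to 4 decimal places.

P = 1/(1+e^{-3.2250}) = 0.9618
P(1−P) = 0.9618 × 0.0382 = 0.0368
I = a² × P(1−P) = 1.5² × 0.0368 = 0.08274

0.0827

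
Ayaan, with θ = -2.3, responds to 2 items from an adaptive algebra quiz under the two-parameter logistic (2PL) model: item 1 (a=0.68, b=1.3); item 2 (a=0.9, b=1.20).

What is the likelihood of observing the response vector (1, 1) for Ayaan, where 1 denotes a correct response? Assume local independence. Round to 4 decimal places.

0.0033

P(θ) = 1 / (1 + exp(−a(θ − b)))
P_1 = 1/(1+e^{2.4480}) = 0.0796
P_2 = 1/(1+e^{3.1500}) = 0.0411
L = P_1 × P_2 = 0.0796 × 0.0411 = 0.00327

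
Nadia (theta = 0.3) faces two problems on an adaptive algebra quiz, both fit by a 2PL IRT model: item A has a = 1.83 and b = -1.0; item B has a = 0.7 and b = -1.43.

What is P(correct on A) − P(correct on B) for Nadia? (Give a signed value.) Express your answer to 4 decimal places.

P(theta) = 1 / (1 + exp(−a(theta − b)))
P_A = 0.9152
P_B = 0.7705
P_A − P_B = 0.1447

0.1447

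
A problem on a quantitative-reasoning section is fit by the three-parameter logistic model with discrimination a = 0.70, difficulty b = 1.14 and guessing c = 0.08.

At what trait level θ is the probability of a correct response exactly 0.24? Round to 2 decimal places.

P(θ) = c + (1 − c) · 1 / (1 + exp(−a(θ − b)))
Remove guessing floor: (0.24 − 0.08)/(1 − 0.08) = 0.1739
logit = ln(0.1739/0.8261) = -1.5581
θ = b + logit/(a) = 1.14 + (-1.5581)/0.7000 = -1.0859

-1.09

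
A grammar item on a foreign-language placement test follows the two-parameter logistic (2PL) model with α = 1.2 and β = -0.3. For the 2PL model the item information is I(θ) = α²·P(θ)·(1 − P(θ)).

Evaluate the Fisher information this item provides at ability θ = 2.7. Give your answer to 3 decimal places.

P = 1/(1+e^{-3.6000}) = 0.9734
P(1−P) = 0.9734 × 0.0266 = 0.0259
I = α² × P(1−P) = 1.2² × 0.0259 = 0.03728

0.037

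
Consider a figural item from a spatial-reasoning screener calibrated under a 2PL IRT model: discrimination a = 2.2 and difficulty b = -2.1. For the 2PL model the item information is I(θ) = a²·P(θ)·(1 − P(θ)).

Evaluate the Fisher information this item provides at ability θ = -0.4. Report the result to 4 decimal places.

P = 1/(1+e^{-3.7400}) = 0.9768
P(1−P) = 0.9768 × 0.0232 = 0.0227
I = a² × P(1−P) = 2.2² × 0.0227 = 0.10970

0.1097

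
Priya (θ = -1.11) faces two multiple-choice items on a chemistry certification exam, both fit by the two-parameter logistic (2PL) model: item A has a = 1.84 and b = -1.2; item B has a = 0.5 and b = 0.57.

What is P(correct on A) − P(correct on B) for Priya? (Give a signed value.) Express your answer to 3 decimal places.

0.240

P(θ) = 1 / (1 + exp(−a(θ − b)))
P_A = 0.5413
P_B = 0.3015
P_A − P_B = 0.2398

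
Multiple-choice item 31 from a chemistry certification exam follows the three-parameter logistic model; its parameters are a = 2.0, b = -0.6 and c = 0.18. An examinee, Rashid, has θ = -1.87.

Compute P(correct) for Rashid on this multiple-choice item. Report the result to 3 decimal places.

0.240

P(θ) = c + (1 − c) · 1 / (1 + exp(−a(θ − b)))
Exponent: 2.0 × (-1.87 − (-0.6)) = -2.5400
1/(1 + e^{2.5400}) = 0.0731
P = 0.18 + 0.82 × 0.0731 = 0.2399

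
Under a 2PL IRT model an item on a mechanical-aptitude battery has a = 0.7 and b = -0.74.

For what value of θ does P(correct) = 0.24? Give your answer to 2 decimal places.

P(θ) = 1 / (1 + exp(−a(θ − b)))
logit = ln(0.2400/0.7600) = -1.1527
θ = b + logit/(a) = -0.74 + (-1.1527)/0.7000 = -2.3867

-2.39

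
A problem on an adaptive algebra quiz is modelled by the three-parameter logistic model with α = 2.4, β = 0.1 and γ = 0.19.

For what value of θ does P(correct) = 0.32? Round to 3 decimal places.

P(θ) = γ + (1 − γ) · 1 / (1 + exp(−α(θ − β)))
Remove guessing floor: (0.32 − 0.19)/(1 − 0.19) = 0.1605
logit = ln(0.1605/0.8395) = -1.6546
θ = β + logit/(α) = 0.1 + (-1.6546)/2.4000 = -0.5894

-0.589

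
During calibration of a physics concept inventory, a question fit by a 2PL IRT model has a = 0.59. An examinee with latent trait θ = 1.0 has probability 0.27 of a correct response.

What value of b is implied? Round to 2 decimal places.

2.69

P(θ) = 1 / (1 + exp(−a(θ − b)))
logit(0.27) = ln(0.27/0.73) = -0.9946
b = θ − logit/(a) = 1.0 − (-0.9946)/0.5900 = 2.6858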